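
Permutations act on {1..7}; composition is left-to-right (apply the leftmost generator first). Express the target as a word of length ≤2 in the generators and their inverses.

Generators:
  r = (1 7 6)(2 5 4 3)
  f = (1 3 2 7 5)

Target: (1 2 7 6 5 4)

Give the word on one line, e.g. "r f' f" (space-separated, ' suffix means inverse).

  after r: (1 7 6)(2 5 4 3)
  after f': (1 2 7 6 5 4)

r f'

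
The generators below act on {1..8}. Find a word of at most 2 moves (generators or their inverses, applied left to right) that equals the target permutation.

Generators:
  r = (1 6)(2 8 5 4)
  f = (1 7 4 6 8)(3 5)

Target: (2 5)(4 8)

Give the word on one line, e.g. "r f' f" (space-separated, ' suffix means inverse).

  after r: (1 6)(2 8 5 4)
  after r: (2 5)(4 8)

r r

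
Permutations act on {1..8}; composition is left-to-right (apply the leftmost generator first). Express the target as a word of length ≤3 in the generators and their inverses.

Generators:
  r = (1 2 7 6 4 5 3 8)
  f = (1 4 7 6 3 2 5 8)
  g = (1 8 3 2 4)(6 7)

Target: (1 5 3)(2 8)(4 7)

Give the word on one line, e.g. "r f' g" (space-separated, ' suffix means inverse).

g' r

  after g': (1 4 2 3 8)(6 7)
  after r: (1 5 3)(2 8)(4 7)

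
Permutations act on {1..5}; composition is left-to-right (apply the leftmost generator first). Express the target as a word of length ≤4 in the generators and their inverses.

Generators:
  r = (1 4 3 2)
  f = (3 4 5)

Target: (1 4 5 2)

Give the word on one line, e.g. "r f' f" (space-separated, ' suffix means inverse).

f r

  after f: (3 4 5)
  after r: (1 4 5 2)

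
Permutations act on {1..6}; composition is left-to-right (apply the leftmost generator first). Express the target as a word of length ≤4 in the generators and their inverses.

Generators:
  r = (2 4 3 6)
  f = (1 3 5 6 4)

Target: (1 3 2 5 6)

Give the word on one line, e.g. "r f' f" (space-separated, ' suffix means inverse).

  after r': (2 6 3 4)
  after r': (2 3)(4 6)
  after f: (1 3 2 5 6)

r' r' f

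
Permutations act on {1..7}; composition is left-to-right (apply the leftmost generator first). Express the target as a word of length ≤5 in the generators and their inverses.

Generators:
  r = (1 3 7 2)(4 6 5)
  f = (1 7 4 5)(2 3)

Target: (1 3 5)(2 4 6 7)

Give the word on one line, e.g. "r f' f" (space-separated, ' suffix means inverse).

  after r: (1 3 7 2)(4 6 5)
  after f': (1 2 5 7 3)(4 6)
  after f': (1 3 5)(2 4 6 7)

r f' f'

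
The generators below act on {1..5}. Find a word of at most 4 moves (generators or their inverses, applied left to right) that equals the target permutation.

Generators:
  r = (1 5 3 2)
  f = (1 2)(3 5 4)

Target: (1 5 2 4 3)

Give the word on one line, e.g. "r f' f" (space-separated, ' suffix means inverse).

r f r' f'

  after r: (1 5 3 2)
  after f: (1 4 3)
  after r': (1 4 5)(2 3)
  after f': (1 5 2 4 3)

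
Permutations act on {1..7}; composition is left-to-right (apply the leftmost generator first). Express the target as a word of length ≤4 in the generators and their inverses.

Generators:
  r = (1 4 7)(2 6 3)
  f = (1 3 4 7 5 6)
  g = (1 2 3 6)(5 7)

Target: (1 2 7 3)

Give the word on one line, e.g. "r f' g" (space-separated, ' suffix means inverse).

r f' g'

  after r: (1 4 7)(2 6 3)
  after f': (1 3 2 5 7 6)
  after g': (1 2 7 3)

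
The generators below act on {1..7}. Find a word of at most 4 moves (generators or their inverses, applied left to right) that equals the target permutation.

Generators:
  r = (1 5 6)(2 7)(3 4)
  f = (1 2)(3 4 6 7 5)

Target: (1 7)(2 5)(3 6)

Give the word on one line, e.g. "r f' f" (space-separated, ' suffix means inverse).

  after r': (1 6 5)(2 7)(3 4)
  after f: (1 7)(2 5)(3 6)

r' f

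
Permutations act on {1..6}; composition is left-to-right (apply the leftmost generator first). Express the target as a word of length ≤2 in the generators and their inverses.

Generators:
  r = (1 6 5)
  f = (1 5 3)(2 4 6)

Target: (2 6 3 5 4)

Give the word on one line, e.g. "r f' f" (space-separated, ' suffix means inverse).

  after r': (1 5 6)
  after f': (2 6 3 5 4)

r' f'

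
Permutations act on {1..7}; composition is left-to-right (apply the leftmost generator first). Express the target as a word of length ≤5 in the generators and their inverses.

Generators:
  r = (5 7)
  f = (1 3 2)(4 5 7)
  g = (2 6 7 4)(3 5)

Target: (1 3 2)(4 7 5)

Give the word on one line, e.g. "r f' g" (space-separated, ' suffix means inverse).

r f r

  after r: (5 7)
  after f: (1 3 2)(4 5)
  after r: (1 3 2)(4 7 5)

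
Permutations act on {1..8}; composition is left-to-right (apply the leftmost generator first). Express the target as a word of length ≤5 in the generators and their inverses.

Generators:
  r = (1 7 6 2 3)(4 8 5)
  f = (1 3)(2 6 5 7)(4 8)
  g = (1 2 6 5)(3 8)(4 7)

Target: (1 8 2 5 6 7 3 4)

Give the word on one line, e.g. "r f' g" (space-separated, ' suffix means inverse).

  after r: (1 7 6 2 3)(4 8 5)
  after g': (1 4 3 5 7 2 8 6)
  after r: (1 8 2 5 6 7 3 4)

r g' r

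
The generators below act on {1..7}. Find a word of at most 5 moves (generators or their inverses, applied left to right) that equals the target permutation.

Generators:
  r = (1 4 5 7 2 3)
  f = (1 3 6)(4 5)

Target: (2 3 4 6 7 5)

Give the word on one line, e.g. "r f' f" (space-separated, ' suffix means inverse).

  after r': (1 3 2 7 5 4)
  after f: (1 6)(2 7 4 3)
  after r: (1 6 4)(5 7)
  after f': (1 3)(4 6 5 7)
  after r: (2 3 4 6 7 5)

r' f r f' r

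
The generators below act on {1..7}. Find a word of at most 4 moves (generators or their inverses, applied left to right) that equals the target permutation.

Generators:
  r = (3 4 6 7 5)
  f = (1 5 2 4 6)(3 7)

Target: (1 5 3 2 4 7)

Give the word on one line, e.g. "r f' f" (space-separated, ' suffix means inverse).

  after r': (3 5 7 6 4)
  after f: (1 5 3 2 4 7)

r' f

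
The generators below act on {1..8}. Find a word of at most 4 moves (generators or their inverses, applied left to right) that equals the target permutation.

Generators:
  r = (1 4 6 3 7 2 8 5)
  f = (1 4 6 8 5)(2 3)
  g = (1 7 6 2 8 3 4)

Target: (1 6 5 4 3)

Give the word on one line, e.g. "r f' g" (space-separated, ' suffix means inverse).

r' f f r

  after r': (1 5 8 2 7 3 6 4)
  after f: (2 7)(3 8)
  after f: (1 4 6 8 2 7 3 5)
  after r: (1 6 5 4 3)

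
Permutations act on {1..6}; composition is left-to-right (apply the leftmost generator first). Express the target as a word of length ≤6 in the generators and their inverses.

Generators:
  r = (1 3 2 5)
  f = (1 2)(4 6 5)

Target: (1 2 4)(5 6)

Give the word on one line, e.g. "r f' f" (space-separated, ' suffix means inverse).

  after r: (1 3 2 5)
  after f': (1 3)(2 6 4 5)
  after r: (1 2 6 4)
  after f: (2 5 4)
  after f: (1 2 4)(5 6)

r f' r f f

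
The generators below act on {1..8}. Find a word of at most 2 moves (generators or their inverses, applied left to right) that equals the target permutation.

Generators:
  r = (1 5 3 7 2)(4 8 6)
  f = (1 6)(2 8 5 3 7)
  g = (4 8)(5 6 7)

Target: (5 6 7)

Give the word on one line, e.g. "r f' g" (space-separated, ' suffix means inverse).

  after g': (4 8)(5 7 6)
  after g': (5 6 7)

g' g'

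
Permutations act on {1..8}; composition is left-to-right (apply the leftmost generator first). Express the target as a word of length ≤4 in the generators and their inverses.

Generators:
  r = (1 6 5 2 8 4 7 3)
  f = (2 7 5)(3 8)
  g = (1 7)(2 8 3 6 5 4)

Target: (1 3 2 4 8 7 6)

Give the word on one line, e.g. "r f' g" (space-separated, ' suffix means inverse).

f r'

  after f: (2 7 5)(3 8)
  after r': (1 3 2 4 8 7 6)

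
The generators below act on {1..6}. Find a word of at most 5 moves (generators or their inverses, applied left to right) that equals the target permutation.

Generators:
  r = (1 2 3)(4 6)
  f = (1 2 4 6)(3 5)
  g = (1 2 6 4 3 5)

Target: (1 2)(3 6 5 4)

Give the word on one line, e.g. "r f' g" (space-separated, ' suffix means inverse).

f' f' g' g'

  after f': (1 6 4 2)(3 5)
  after f': (1 4)(2 6)
  after g': (1 6)(3 4 5)
  after g': (1 2)(3 6 5 4)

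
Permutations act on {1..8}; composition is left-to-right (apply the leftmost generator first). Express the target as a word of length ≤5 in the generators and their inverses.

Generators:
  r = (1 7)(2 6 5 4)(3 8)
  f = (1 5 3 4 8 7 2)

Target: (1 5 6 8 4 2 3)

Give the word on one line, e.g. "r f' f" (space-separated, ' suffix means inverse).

f' r' f r f'

  after f': (1 2 7 8 4 3 5)
  after r': (1 4 8 5 7 3 6 2)
  after f: (1 8 3 6)(2 5)(4 7)
  after r: (1 3 5 6 7 2 4)
  after f': (1 5 6 8 4 2 3)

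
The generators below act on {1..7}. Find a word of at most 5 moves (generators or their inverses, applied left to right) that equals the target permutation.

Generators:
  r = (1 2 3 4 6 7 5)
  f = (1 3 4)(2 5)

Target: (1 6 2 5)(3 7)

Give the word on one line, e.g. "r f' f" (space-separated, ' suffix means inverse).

f r r f

  after f: (1 3 4)(2 5)
  after r: (1 4 2)(3 6 7 5)
  after r: (1 6 5 4 3 7)
  after f: (1 6 2 5)(3 7)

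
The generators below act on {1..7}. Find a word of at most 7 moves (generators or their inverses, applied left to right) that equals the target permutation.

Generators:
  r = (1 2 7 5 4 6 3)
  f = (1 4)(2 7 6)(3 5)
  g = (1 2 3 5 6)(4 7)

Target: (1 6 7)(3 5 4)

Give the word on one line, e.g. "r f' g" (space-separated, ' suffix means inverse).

f' f' r g' g'

  after f': (1 4)(2 6 7)(3 5)
  after f': (2 7 6)
  after r: (1 2 5 4 6 7 3)
  after g': (2 3 6 4 5 7)
  after g': (1 6 7)(3 5 4)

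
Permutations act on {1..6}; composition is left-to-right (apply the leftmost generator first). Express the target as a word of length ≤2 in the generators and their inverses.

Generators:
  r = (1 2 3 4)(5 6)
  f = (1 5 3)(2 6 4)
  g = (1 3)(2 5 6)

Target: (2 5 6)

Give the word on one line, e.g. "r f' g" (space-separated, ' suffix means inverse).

  after g': (1 3)(2 6 5)
  after g': (2 5 6)

g' g'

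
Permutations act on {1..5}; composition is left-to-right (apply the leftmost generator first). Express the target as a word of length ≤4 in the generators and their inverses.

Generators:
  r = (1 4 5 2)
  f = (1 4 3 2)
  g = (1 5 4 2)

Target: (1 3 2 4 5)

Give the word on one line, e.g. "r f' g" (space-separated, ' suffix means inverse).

r f

  after r: (1 4 5 2)
  after f: (1 3 2 4 5)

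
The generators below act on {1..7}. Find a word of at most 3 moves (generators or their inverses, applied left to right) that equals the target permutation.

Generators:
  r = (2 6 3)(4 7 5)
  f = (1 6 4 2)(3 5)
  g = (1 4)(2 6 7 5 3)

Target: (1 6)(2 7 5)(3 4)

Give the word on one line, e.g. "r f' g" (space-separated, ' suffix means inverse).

  after f': (1 2 4 6)(3 5)
  after r: (1 6)(2 7 5)(3 4)

f' r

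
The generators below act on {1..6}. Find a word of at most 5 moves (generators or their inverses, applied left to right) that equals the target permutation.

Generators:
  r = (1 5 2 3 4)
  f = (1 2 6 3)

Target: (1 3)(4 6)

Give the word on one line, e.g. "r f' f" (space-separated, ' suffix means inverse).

  after r: (1 5 2 3 4)
  after r: (1 2 4 5 3)
  after f: (1 6 3 2 4 5)
  after r: (1 6 4 2)
  after f: (1 3)(4 6)

r r f r f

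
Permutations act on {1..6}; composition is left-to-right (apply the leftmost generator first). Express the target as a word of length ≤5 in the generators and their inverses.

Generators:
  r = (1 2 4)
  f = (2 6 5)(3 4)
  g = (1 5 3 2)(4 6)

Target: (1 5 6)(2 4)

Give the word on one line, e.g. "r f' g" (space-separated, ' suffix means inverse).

  after f: (2 6 5)(3 4)
  after r': (1 4 3 2 6 5)
  after g': (1 6)(2 4 5)
  after f': (1 2 3 4 6)
  after f': (1 5 6)(2 4)

f r' g' f' f'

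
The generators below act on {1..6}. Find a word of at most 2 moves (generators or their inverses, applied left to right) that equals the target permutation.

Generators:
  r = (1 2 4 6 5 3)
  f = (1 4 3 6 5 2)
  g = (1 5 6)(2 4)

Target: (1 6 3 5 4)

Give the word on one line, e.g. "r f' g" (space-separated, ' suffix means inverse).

  after f: (1 4 3 6 5 2)
  after r: (1 6 3 5 4)

f r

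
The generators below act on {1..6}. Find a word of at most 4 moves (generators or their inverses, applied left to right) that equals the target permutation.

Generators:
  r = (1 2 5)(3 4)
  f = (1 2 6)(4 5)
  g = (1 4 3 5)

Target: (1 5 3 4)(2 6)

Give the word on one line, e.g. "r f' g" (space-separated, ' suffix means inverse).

g' f r g

  after g': (1 5 3 4)
  after f: (1 4 2 6)(3 5)
  after r: (1 3)(2 6)(4 5)
  after g: (1 5 3 4)(2 6)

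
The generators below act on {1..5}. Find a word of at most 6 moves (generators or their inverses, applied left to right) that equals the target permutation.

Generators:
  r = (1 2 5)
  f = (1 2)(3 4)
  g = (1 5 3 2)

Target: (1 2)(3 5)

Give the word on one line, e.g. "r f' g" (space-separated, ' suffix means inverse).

r' r' g g r'

  after r': (1 5 2)
  after r': (1 2 5)
  after g: (2 3)
  after g: (1 5 3)
  after r': (1 2)(3 5)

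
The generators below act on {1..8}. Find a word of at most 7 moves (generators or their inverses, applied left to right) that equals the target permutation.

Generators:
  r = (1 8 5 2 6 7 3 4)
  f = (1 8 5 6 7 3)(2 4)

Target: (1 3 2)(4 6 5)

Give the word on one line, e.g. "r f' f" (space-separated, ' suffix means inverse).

r' r' f r' r'

  after r': (1 4 3 7 6 2 5 8)
  after r': (1 3 6 5)(2 8 4 7)
  after f: (2 5 8)(3 7 4)
  after r': (1 4 7 3 6 2 8 5)
  after r': (1 3 2)(4 6 5)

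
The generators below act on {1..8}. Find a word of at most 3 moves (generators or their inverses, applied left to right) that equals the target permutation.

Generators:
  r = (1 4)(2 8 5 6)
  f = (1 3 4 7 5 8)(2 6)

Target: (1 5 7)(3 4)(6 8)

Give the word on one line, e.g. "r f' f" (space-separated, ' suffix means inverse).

  after f': (1 8 5 7 4 3)(2 6)
  after r: (1 5 7)(3 4)(6 8)

f' r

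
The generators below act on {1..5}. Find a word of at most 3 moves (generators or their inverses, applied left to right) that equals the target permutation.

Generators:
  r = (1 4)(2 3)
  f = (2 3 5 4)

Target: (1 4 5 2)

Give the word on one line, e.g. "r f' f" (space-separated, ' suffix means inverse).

f' r'

  after f': (2 4 5 3)
  after r': (1 4 5 2)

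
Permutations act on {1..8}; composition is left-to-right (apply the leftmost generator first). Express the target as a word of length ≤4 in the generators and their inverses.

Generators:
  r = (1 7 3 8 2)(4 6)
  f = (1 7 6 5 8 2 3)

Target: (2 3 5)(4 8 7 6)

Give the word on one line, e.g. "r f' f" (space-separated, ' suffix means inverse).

  after r': (1 2 8 3 7)(4 6)
  after f: (1 3 6 4 5 8)
  after f: (2 3 5)(4 8 7 6)

r' f f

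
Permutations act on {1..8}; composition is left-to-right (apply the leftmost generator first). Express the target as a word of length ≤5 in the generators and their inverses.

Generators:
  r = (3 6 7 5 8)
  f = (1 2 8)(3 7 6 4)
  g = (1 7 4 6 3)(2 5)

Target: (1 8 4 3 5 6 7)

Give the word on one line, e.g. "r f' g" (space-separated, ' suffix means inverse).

  after r: (3 6 7 5 8)
  after f: (1 2 8 7 5)(3 4)
  after r': (1 2 5)(3 4 8 6)
  after g': (1 5 3 7)(4 8)
  after r: (1 8 4 3 5 6 7)

r f r' g' r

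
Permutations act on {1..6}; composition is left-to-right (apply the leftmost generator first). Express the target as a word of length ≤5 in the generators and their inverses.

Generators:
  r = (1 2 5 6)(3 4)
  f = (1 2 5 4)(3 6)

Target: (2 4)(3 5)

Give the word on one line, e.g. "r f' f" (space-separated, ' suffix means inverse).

r' f r f

  after r': (1 6 5 2)(3 4)
  after f: (1 3)(4 6)
  after r: (1 4)(2 5 6 3)
  after f: (2 4)(3 5)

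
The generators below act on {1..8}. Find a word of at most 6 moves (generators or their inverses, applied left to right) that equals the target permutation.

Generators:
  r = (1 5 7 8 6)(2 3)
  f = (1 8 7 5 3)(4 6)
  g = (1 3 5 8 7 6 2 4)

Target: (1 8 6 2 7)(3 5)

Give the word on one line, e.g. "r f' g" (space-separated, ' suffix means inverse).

  after f': (1 3 5 7 8)(4 6)
  after g': (2 6)(4 7 5 8)
  after r: (1 5 6 3 2)(4 8)
  after r: (1 7 8 4 6 2 5)
  after f': (1 8 6 2 7)(3 5)

f' g' r r f'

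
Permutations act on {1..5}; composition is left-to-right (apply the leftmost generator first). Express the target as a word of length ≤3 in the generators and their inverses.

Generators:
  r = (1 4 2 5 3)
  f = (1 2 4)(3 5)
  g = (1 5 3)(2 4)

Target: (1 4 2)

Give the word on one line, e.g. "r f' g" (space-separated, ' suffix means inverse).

f f

  after f: (1 2 4)(3 5)
  after f: (1 4 2)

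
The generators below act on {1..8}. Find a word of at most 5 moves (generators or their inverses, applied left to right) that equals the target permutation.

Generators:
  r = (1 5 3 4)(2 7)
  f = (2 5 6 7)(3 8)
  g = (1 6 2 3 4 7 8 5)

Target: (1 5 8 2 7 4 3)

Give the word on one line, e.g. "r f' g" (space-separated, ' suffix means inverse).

  after f: (2 5 6 7)(3 8)
  after g: (1 6 8 4 7 3 5 2)
  after g: (1 2 6 5 3)(4 8 7)
  after f: (1 5 8 2 7 4 3)

f g g f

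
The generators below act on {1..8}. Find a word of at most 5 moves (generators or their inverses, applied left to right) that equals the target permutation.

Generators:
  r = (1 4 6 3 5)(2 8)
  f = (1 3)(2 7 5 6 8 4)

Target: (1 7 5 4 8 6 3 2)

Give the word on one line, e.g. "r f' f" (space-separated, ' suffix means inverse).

  after f': (1 3)(2 4 8 6 5 7)
  after r': (1 6 3 5 7 8 4 2)
  after f': (1 5 2 3 7 6)
  after f': (1 7 5 4 8 6 3 2)

f' r' f' f'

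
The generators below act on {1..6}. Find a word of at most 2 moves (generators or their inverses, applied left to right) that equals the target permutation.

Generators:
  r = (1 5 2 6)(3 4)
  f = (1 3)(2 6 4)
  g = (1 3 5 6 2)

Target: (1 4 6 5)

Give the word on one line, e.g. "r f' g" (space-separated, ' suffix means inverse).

  after g': (1 2 6 5 3)
  after f': (1 4 6 5)

g' f'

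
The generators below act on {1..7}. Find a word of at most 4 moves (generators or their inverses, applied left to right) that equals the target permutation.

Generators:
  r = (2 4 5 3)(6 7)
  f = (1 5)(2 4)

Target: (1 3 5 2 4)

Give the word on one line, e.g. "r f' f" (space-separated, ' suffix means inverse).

r' f r f

  after r': (2 3 5 4)(6 7)
  after f: (1 5 2 3)(6 7)
  after r: (1 3)(4 5)
  after f: (1 3 5 2 4)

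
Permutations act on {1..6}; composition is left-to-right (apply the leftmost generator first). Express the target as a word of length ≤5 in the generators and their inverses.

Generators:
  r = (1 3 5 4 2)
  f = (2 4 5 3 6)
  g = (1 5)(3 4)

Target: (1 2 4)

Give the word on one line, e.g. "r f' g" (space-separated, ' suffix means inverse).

r g' r

  after r: (1 3 5 4 2)
  after g': (1 4 2 5 3)
  after r: (1 2 4)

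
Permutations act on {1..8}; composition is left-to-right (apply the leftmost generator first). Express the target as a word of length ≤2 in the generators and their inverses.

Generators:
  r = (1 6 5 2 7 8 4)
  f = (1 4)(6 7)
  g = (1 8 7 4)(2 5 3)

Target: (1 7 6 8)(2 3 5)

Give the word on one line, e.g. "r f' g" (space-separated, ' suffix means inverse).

f g'

  after f: (1 4)(6 7)
  after g': (1 7 6 8)(2 3 5)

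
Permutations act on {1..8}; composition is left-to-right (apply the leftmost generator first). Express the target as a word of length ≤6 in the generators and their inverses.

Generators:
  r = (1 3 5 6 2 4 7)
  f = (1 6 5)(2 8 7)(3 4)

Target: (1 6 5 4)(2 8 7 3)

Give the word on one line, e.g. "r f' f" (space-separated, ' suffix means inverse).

  after r': (1 7 4 2 6 5 3)
  after f': (1 8 2)(3 5 4 7)
  after r': (1 8 6 5 2 7)
  after f': (1 2 8)(3 4)(5 7)
  after r': (1 6 5 4)(2 8 7 3)

r' f' r' f' r'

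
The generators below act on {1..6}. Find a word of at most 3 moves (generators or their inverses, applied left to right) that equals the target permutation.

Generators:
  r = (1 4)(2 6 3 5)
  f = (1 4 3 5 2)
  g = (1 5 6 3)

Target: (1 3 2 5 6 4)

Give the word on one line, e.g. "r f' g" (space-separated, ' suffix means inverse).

  after g: (1 5 6 3)
  after f': (1 3 2 5 6 4)

g f'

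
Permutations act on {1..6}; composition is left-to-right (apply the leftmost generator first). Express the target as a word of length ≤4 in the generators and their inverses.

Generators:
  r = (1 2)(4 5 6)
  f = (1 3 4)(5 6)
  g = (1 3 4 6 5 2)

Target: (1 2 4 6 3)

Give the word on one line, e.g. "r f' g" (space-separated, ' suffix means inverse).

  after r: (1 2)(4 5 6)
  after f': (1 2 4 6 3)

r f'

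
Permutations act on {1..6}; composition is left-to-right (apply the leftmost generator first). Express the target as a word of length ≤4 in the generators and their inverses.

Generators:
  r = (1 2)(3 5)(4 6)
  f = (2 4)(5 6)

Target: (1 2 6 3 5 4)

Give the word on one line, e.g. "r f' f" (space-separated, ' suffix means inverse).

f r'

  after f: (2 4)(5 6)
  after r': (1 2 6 3 5 4)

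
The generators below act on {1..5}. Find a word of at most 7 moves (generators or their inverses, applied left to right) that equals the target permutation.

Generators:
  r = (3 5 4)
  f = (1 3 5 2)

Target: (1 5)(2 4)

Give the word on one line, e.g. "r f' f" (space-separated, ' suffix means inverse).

f r r f r'

  after f: (1 3 5 2)
  after r: (1 5 2)(3 4)
  after r: (1 4 5 2)
  after f: (1 4 2 3 5)
  after r': (1 5)(2 4)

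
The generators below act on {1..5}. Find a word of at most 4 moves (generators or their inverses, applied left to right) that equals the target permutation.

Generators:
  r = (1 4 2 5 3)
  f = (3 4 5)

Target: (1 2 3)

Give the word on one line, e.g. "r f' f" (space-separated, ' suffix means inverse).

f' r r

  after f': (3 5 4)
  after r: (1 4)(2 5)
  after r: (1 2 3)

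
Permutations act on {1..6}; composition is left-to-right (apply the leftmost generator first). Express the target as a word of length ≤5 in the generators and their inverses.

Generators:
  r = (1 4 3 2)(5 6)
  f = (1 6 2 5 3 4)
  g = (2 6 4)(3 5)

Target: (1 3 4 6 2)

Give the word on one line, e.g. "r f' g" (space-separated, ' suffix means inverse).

f' g r'

  after f': (1 4 3 5 2 6)
  after g: (1 2 4 5 6)
  after r': (1 3 4 6 2)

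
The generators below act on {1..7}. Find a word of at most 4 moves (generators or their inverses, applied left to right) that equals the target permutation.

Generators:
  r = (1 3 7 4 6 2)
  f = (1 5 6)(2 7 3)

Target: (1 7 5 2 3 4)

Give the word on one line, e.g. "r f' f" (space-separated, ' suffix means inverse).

  after f': (1 6 5)(2 3 7)
  after r: (1 2 7)(3 4 6 5)
  after f: (1 7 5 2 3 4)

f' r f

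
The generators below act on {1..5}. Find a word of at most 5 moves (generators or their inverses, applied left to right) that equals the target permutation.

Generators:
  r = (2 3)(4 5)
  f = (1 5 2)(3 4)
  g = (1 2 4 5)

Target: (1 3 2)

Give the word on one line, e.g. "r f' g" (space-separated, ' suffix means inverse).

  after g: (1 2 4 5)
  after g: (1 4)(2 5)
  after f: (1 3 4 5)
  after g': (1 3 2)

g g f g'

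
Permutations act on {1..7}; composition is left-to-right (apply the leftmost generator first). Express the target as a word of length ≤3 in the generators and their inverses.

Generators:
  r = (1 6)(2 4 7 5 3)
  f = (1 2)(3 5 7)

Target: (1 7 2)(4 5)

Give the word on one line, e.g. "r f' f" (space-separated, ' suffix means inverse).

f' r r

  after f': (1 2)(3 7 5)
  after r: (1 4 7 3 5 2 6)
  after r: (1 7 2)(4 5)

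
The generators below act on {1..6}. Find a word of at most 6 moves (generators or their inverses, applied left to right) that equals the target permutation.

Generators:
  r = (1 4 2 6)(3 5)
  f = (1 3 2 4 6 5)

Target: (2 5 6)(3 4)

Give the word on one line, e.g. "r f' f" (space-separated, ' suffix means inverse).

r r f r'

  after r: (1 4 2 6)(3 5)
  after r: (1 2)(4 6)
  after f: (1 4 5)(2 3)
  after r': (2 5 6)(3 4)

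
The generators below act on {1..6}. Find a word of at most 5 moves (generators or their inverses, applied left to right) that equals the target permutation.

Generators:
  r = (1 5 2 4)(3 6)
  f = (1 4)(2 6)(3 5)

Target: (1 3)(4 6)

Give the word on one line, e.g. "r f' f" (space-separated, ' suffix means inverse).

  after f': (1 4)(2 6)(3 5)
  after r': (1 2 3)(5 6)
  after r': (1 5 3 4 2 6)
  after f: (1 3)(4 6)

f' r' r' f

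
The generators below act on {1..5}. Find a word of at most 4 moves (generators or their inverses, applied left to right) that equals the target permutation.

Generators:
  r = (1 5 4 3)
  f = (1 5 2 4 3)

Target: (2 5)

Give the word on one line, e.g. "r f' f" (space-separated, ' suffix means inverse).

f r'

  after f: (1 5 2 4 3)
  after r': (2 5)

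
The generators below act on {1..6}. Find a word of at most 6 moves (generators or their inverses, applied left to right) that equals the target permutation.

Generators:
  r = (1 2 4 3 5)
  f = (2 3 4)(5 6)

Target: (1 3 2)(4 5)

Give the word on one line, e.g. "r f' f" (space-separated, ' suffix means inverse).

  after f': (2 4 3)(5 6)
  after r: (1 2 3 4 5 6)
  after f': (1 4 6)
  after r': (1 2)(3 4 6 5)
  after f: (1 3 2)(4 5)

f' r f' r' f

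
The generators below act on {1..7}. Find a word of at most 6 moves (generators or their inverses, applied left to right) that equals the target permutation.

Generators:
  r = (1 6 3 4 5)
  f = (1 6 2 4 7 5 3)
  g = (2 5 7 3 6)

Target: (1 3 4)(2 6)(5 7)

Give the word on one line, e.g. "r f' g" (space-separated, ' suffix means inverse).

f' r' r' g' f'

  after f': (1 3 5 7 4 2 6)
  after r': (1 6 5 7 3 4 2)
  after r': (2 5 7 6 4)
  after g': (3 7)(4 6)
  after f': (1 3 4)(2 6)(5 7)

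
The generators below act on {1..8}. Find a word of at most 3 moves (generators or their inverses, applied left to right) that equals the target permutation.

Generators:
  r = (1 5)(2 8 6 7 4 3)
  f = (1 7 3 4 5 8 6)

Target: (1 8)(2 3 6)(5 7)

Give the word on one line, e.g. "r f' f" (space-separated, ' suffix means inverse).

  after f': (1 6 8 5 4 3 7)
  after r': (1 8)(2 3 6)(5 7)

f' r'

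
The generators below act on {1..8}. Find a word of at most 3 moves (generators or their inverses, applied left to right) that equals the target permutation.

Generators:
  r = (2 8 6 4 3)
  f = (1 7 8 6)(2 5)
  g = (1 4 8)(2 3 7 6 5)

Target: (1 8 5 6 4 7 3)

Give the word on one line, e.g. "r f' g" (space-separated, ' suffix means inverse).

  after r': (2 3 4 6 8)
  after g': (1 8 5 6 4 7 3)

r' g'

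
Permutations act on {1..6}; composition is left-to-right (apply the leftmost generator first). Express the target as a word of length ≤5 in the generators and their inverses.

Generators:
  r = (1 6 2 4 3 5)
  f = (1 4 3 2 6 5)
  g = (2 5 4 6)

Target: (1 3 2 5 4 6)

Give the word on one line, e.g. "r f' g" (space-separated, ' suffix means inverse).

  after f': (1 5 6 2 3 4)
  after g: (1 4)(2 3 6 5)
  after r: (1 3 2 5 4 6)

f' g r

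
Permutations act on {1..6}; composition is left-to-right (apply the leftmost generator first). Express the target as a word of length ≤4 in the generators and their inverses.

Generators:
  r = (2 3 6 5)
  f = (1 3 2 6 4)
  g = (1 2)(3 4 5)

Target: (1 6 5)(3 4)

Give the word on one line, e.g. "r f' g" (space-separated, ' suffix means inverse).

f g f'

  after f: (1 3 2 6 4)
  after g: (1 4 2 6 5 3)
  after f': (1 6 5)(3 4)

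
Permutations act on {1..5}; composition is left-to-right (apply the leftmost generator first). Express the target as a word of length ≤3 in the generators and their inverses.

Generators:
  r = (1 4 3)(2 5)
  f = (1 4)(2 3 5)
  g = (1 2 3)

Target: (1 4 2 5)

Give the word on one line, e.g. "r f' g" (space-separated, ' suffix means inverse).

f' g

  after f': (1 4)(2 5 3)
  after g: (1 4 2 5)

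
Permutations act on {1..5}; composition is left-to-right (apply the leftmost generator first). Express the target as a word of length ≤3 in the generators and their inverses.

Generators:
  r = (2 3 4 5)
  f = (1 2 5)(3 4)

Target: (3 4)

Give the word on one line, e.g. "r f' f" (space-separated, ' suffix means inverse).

  after f: (1 2 5)(3 4)
  after f: (1 5 2)
  after f: (3 4)

f f f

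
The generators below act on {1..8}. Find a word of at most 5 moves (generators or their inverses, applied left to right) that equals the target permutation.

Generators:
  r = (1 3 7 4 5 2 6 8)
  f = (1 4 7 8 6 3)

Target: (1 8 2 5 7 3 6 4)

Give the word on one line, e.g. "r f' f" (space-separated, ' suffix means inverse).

f r' f

  after f: (1 4 7 8 6 3)
  after r': (1 7 6)(2 5 4 3 8)
  after f: (1 8 2 5 7 3 6 4)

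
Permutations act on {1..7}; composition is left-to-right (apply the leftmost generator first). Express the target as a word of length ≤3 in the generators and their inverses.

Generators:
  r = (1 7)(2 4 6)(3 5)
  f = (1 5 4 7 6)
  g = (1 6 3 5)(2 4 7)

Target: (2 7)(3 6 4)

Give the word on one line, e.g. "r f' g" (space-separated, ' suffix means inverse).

  after f': (1 6 7 4 5)
  after g': (2 7)(3 6 4)

f' g'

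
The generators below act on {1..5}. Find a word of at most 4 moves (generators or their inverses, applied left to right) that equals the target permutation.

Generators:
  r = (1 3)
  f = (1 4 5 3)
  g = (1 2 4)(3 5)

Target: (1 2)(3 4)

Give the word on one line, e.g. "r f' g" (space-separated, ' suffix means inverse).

  after f: (1 4 5 3)
  after g': (1 2)(3 4)

f g'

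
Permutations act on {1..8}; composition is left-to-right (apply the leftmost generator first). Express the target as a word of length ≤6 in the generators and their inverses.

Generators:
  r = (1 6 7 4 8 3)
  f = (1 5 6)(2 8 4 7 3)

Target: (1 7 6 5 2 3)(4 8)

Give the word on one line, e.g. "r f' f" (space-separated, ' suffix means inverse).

  after r': (1 3 8 4 7 6)
  after f: (1 2 8 7)(3 4)(5 6)
  after f: (1 8 3 7 5)(2 4)
  after r': (1 4 2 7 5 3 6)
  after f: (1 7 6 5 2 3)(4 8)

r' f f r' f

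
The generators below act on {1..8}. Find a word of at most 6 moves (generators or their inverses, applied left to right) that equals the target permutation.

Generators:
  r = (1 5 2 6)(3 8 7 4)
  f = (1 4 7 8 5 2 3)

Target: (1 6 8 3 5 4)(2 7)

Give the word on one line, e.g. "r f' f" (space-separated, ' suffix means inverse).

f' r f r' r'

  after f': (1 3 2 5 8 7 4)
  after r: (1 8 4 5 7 3 6)
  after f: (1 5 8 7)(2 3 6 4)
  after r': (2 4 5 3)(6 7)
  after r': (1 6 8 3 5 4)(2 7)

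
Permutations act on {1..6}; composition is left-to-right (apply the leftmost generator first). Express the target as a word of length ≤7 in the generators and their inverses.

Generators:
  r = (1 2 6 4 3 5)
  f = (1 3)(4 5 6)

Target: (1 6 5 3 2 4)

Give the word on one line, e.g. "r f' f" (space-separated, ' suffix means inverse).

r' f r' f' r

  after r': (1 5 3 4 6 2)
  after f: (1 6 2 3 5)
  after r': (1 2 4 6)
  after f': (1 2 6 3)(4 5)
  after r: (1 6 5 3 2 4)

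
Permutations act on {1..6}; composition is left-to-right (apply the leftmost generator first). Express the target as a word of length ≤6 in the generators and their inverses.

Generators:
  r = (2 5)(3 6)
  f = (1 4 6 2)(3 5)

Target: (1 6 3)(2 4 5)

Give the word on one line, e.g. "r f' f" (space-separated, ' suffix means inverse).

f' f' f' r' f

  after f': (1 2 6 4)(3 5)
  after f': (1 6)(2 4)
  after f': (1 4 6 2)(3 5)
  after r': (1 4 3 2)(5 6)
  after f: (1 6 3)(2 4 5)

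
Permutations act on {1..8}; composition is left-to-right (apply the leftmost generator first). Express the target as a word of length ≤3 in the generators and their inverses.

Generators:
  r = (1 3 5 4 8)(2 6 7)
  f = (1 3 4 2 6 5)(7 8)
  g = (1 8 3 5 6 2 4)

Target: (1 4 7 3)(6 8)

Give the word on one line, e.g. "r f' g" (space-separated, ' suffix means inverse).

  after f: (1 3 4 2 6 5)(7 8)
  after r: (1 5 3 8 2 7)(4 6)
  after r: (1 4 7 3)(6 8)

f r r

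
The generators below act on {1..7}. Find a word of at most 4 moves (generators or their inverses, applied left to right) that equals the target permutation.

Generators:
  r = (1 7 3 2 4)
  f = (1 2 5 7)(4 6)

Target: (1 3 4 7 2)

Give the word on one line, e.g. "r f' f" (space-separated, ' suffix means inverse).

  after r: (1 7 3 2 4)
  after r: (1 3 4 7 2)

r r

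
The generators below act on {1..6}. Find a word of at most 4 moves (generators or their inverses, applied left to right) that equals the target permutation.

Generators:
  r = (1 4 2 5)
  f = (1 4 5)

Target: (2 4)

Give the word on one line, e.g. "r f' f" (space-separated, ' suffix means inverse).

f' f' r'

  after f': (1 5 4)
  after f': (1 4 5)
  after r': (2 4)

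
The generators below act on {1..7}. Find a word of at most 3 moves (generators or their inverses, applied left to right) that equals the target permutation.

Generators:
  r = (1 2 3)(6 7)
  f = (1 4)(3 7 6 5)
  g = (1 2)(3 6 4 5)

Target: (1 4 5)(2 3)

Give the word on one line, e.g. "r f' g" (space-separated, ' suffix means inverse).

r g' f

  after r: (1 2 3)(6 7)
  after g': (2 5 4 6 7 3)
  after f: (1 4 5)(2 3)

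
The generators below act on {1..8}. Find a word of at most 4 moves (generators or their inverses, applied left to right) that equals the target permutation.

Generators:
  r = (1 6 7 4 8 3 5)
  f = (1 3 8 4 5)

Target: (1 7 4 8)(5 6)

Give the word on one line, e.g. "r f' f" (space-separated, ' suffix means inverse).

  after r: (1 6 7 4 8 3 5)
  after r: (1 7 8 5 6 4 3)
  after f: (1 7 4 8)(5 6)

r r f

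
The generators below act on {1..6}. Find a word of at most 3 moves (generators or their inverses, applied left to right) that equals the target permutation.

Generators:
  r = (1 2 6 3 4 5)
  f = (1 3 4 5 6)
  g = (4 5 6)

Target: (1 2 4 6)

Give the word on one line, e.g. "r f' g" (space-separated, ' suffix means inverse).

  after r: (1 2 6 3 4 5)
  after f': (1 2 5 6)
  after g': (1 2 4 6)

r f' g'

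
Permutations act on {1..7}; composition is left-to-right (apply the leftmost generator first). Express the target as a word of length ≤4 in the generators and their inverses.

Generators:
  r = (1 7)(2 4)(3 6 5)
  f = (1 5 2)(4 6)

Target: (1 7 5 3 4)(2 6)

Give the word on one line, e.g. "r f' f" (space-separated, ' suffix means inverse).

r f

  after r: (1 7)(2 4)(3 6 5)
  after f: (1 7 5 3 4)(2 6)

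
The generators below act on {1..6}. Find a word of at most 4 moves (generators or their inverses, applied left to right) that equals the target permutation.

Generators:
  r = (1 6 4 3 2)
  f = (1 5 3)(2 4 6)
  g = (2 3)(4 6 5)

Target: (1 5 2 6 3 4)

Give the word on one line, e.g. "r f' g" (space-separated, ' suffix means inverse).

  after r': (1 2 3 4 6)
  after g: (1 3 6)(4 5)
  after f': (1 5 2 6 3 4)

r' g f'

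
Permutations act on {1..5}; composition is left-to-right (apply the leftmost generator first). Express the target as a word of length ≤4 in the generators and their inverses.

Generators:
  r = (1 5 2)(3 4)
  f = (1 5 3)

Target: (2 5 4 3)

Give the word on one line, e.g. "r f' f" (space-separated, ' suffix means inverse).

  after f': (1 3 5)
  after f': (1 5 3)
  after r': (2 5 4 3)

f' f' r'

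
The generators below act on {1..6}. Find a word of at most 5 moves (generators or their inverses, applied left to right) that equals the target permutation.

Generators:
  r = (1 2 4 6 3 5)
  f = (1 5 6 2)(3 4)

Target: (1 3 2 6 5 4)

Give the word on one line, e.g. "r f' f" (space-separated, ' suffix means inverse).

  after f': (1 2 6 5)(3 4)
  after f': (1 6)(2 5)
  after r: (1 3 5 4 6 2)
  after f': (1 4 5 3)
  after f': (1 3 2 6 5 4)

f' f' r f' f'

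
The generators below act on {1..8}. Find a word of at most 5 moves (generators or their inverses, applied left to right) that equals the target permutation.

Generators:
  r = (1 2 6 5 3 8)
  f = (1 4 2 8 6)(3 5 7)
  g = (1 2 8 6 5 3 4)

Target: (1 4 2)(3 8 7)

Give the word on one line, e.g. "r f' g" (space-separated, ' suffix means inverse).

  after f': (1 6 8 2 4)(3 7 5)
  after f': (1 8 4 6 2)(3 5 7)
  after g': (1 2 4 8 3 6)(5 7)
  after f': (1 4 2)(3 8 7)

f' f' g' f'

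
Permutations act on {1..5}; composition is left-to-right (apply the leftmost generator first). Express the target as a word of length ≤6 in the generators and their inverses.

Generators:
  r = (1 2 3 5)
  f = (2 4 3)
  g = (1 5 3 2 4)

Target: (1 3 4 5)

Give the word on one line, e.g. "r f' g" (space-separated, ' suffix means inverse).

  after g: (1 5 3 2 4)
  after r: (2 4)
  after f': (3 4)
  after g': (1 4 5)(2 3)
  after f: (1 3 4 5)

g r f' g' f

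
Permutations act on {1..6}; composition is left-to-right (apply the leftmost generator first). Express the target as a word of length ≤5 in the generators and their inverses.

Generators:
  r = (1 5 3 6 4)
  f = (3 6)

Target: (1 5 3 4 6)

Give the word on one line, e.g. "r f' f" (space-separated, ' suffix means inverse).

r' f r f r

  after r': (1 4 6 3 5)
  after f: (1 4 3 5)
  after r: (4 6)
  after f: (3 6 4)
  after r: (1 5 3 4 6)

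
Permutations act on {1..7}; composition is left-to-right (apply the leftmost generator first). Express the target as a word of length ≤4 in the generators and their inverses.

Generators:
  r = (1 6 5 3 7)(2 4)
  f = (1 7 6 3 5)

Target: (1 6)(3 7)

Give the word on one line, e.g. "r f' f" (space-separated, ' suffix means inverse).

r' r' f'

  after r': (1 7 3 5 6)(2 4)
  after r': (1 3 6 7 5)
  after f': (1 6)(3 7)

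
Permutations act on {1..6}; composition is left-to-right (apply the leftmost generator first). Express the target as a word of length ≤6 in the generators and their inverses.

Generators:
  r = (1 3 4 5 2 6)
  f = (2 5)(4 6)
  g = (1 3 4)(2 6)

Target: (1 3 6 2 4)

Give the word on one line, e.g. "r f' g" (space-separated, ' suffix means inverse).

g' f r g' r'

  after g': (1 4 3)(2 6)
  after f: (1 6 5 2 4 3)
  after r: (2 5 6)
  after g': (1 4 3)(2 5)
  after r': (1 3 6 2 4)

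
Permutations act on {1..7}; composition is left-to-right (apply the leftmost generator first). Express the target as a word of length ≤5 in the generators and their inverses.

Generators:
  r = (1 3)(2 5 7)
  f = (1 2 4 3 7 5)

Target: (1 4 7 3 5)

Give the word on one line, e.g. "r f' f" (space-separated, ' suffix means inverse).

  after r': (1 3)(2 7 5)
  after r': (2 5 7)
  after f: (1 2)(3 7 4)
  after f: (1 4 7 3 5)

r' r' f f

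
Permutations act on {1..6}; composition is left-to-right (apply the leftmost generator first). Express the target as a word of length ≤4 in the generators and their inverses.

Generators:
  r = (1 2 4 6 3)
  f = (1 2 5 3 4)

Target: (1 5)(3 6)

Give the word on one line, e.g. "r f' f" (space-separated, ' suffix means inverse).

r f' r f

  after r: (1 2 4 6 3)
  after f': (2 3 4 6 5)
  after r: (1 2)(3 6 5 4)
  after f: (1 5)(3 6)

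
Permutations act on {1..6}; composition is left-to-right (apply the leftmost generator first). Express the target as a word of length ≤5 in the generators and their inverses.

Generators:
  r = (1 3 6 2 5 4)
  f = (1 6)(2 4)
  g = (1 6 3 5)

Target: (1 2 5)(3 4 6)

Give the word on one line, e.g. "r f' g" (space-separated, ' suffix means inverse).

g' f r'

  after g': (1 5 3 6)
  after f: (1 5 3)(2 4)
  after r': (1 2 5)(3 4 6)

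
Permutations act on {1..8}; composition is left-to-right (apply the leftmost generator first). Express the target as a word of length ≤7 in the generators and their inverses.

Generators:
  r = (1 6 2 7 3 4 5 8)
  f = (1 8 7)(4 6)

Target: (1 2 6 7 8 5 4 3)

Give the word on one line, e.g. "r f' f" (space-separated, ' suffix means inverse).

f r r r f'

  after f: (1 8 7)(4 6)
  after r: (2 7 6 5 8 3 4)
  after r: (1 6 8 4 7 2 3 5)
  after r: (1 2 4 3 8 5 6)
  after f': (1 2 6 7 8 5 4 3)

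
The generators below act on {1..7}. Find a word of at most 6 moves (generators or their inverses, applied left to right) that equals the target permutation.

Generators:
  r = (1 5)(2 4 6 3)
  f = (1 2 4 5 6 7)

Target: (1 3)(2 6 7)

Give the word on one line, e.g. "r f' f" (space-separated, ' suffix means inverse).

r f' f' r' f

  after r: (1 5)(2 4 6 3)
  after f': (1 4 5 7 6 3)
  after f': (1 2)(3 7 5 6)
  after r': (1 3 7)(2 5 4)
  after f: (1 3)(2 6 7)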